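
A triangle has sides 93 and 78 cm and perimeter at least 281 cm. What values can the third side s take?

Triangle inequality alone gives 15 < s < 171.
The perimeter condition gives s ≥ 281 − 93 − 78 = 110.
Intersecting the two: 110 ≤ s < 171.

110 ≤ s < 171 cm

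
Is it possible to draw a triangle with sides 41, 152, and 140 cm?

Yes

The longest side is 152, and the other two sum to 181.
Since 181 > 152, the triangle inequality holds.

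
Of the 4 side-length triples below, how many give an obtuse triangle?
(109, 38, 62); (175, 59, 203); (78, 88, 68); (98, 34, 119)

(109,38,62): 38+62 ≤ 109, not a triangle
(175,59,203): 59²+175² = 34106 < 41209 = 203² → obtuse
(78,88,68): 68²+78² = 10708 > 7744 = 88² → acute
(98,34,119): 34²+98² = 10760 < 14161 = 119² → obtuse
2 of the 4 are obtuse.

2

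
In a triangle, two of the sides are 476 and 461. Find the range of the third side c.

By the triangle inequality, c must be less than 476 + 461 = 937 and greater than |476 − 461| = 15.

15 < c < 937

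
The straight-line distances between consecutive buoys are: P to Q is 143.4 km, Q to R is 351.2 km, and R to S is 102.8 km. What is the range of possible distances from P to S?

The maximum is all hops collinear in one direction: 143.4 + 351.2 + 102.8 = 597.4.
The longest hop is 351.2; the others sum to 246.2. Folding the others back against it leaves at least 351.2 − 246.2 = 105.0.

105.0 ≤ PS ≤ 597.4 km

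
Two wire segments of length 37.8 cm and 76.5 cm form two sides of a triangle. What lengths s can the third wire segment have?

38.7 < s < 114.3

By the triangle inequality, s must be less than 37.8 + 76.5 = 114.3 and greater than |37.8 − 76.5| = 38.7.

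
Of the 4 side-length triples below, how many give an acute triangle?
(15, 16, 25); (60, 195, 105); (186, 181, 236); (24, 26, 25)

2

(15,16,25): 15²+16² = 481 < 625 = 25² → obtuse
(60,195,105): 60+105 ≤ 195, not a triangle
(186,181,236): 181²+186² = 67357 > 55696 = 236² → acute
(24,26,25): 24²+25² = 1201 > 676 = 26² → acute
2 of the 4 are acute.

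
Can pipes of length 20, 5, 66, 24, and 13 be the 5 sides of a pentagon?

No

For a pentagon, each side must be shorter than the sum of the others.
Here the longest side is 66, but the remaining 4 sides sum to only 62.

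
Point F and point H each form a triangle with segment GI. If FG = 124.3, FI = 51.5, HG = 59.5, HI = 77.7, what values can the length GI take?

From triangle FGI: |124.3 − 51.5| < GI < 124.3 + 51.5, i.e. 72.8 < GI < 175.8.
From triangle HGI: 18.2 < GI < 137.2.
Both must hold, so GI lies in the intersection.

72.8 < GI < 137.2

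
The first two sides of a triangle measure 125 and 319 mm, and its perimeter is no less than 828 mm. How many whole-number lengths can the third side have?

60

Triangle inequality: 194 < x < 444. Perimeter ≥ 828 gives x ≥ 828 − 125 − 319 = 384.
So 384 ≤ x < 444; integers 384 through 443: 60 values.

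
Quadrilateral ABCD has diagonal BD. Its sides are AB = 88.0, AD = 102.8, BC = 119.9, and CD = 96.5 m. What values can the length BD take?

From triangle ABD: |88.0 − 102.8| < BD < 88.0 + 102.8, i.e. 14.8 < BD < 190.8.
From triangle CBD: 23.4 < BD < 216.4.
Both must hold, so BD lies in the intersection.

23.4 < BD < 190.8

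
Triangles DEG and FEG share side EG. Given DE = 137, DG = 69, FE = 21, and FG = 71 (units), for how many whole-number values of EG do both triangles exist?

From triangle DEG: 68 < EG < 206.
From triangle FEG: 50 < EG < 92.
Intersection: 68 < EG < 92, so integers 69 through 91: 23 values.

23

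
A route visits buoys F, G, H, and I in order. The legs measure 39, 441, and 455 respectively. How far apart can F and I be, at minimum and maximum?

The maximum is all hops collinear in one direction: 39 + 441 + 455 = 935.
The longest hop is 455; the others sum to 480. Since 455 ≤ 480, the path can fold back on itself completely, so the minimum distance is 0.

0 ≤ FI ≤ 935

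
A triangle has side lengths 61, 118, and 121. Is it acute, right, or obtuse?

Compare the square of the longest side to the sum of squares of the other two: 61² + 118² = 17645 > 14641 = 121².

acute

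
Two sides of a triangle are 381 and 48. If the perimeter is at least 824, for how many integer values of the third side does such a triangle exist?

34

Triangle inequality: 333 < x < 429. Perimeter ≥ 824 gives x ≥ 824 − 381 − 48 = 395.
So 395 ≤ x < 429; integers 395 through 428: 34 values.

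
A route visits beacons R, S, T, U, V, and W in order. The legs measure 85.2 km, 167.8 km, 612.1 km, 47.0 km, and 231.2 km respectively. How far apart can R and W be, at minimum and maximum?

The maximum is all hops collinear in one direction: 85.2 + 167.8 + 612.1 + 47.0 + 231.2 = 1143.3.
The longest hop is 612.1; the others sum to 531.2. Folding the others back against it leaves at least 612.1 − 531.2 = 80.9.

80.9 ≤ RW ≤ 1143.3 km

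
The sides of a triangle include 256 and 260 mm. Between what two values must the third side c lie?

By the triangle inequality, c must be less than 256 + 260 = 516 and greater than |256 − 260| = 4.

4 < c < 516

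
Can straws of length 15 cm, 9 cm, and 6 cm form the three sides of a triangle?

The two shorter sides sum to 15, exactly equal to the longest side 15.
That gives only a degenerate (flat) triangle — the inequality must be strict.

No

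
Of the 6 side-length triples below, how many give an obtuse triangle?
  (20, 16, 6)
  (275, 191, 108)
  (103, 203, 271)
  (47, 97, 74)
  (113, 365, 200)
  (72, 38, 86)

(20,16,6): 6²+16² = 292 < 400 = 20² → obtuse
(275,191,108): 108²+191² = 48145 < 75625 = 275² → obtuse
(103,203,271): 103²+203² = 51818 < 73441 = 271² → obtuse
(47,97,74): 47²+74² = 7685 < 9409 = 97² → obtuse
(113,365,200): 113+200 ≤ 365, not a triangle
(72,38,86): 38²+72² = 6628 < 7396 = 86² → obtuse
5 of the 6 are obtuse.

5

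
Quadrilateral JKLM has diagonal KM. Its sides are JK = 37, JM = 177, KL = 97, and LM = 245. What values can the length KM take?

148 < KM < 214

From triangle JKM: |37 − 177| < KM < 37 + 177, i.e. 140 < KM < 214.
From triangle LKM: 148 < KM < 342.
Both must hold, so KM lies in the intersection.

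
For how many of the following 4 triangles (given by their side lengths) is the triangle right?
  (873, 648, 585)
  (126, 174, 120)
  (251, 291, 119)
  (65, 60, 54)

(873,648,585): 585²+648² = 762129 = 873² → right
(126,174,120): 120²+126² = 30276 = 174² → right
(251,291,119): 119²+251² = 77162 < 84681 = 291² → obtuse
(65,60,54): 54²+60² = 6516 > 4225 = 65² → acute
2 of the 4 are right.

2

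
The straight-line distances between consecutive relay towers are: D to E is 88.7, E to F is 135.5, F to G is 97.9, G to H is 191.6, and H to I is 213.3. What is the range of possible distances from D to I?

0 ≤ DI ≤ 727.0

The maximum is all hops collinear in one direction: 88.7 + 135.5 + 97.9 + 191.6 + 213.3 = 727.0.
The longest hop is 213.3; the others sum to 513.7. Since 213.3 ≤ 513.7, the path can fold back on itself completely, so the minimum distance is 0.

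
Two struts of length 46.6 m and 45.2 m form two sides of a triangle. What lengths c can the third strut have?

1.4 < c < 91.8 (m)

By the triangle inequality, c must be less than 46.6 + 45.2 = 91.8 and greater than |46.6 − 45.2| = 1.4.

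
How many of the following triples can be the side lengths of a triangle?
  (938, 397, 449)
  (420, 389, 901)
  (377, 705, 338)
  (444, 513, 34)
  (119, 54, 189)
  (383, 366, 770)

1

(397,449,938): 397+449 ≤ 938 → not valid
(389,420,901): 389+420 ≤ 901 → not valid
(338,377,705): 338+377 > 705 → valid
(34,444,513): 34+444 ≤ 513 → not valid
(54,119,189): 54+119 ≤ 189 → not valid
(366,383,770): 366+383 ≤ 770 → not valid
1 of the 6 triples forms a triangle.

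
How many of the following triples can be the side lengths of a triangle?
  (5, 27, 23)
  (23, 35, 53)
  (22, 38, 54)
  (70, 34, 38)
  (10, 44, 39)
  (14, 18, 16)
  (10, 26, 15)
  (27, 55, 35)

(5,23,27): 5+23 > 27 → valid
(23,35,53): 23+35 > 53 → valid
(22,38,54): 22+38 > 54 → valid
(34,38,70): 34+38 > 70 → valid
(10,39,44): 10+39 > 44 → valid
(14,16,18): 14+16 > 18 → valid
(10,15,26): 10+15 ≤ 26 → not valid
(27,35,55): 27+35 > 55 → valid
7 of the 8 triples form a triangle.

7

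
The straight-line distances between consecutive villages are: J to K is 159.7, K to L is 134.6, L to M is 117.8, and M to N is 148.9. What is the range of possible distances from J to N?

0 ≤ JN ≤ 561.0

The maximum is all hops collinear in one direction: 159.7 + 134.6 + 117.8 + 148.9 = 561.0.
The longest hop is 159.7; the others sum to 401.3. Since 159.7 ≤ 401.3, the path can fold back on itself completely, so the minimum distance is 0.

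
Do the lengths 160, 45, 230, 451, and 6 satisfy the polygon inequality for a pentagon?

For a pentagon, each side must be shorter than the sum of the others.
Here the longest side is 451, but the remaining 4 sides sum to only 441.

No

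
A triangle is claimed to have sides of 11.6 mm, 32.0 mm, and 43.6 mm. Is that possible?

The two shorter sides sum to 43.6, exactly equal to the longest side 43.6.
That gives only a degenerate (flat) triangle — the inequality must be strict.

No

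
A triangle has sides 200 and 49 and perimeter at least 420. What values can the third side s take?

Triangle inequality alone gives 151 < s < 249.
The perimeter condition gives s ≥ 420 − 200 − 49 = 171.
Intersecting the two: 171 ≤ s < 249.

171 ≤ s < 249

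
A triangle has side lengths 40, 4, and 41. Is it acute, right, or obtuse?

obtuse

Compare the square of the longest side to the sum of squares of the other two: 4² + 40² = 1616 < 1681 = 41².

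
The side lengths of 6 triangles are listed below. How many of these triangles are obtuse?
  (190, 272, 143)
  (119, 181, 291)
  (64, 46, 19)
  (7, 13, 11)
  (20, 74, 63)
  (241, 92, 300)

5

(190,272,143): 143²+190² = 56549 < 73984 = 272² → obtuse
(119,181,291): 119²+181² = 46922 < 84681 = 291² → obtuse
(64,46,19): 19²+46² = 2477 < 4096 = 64² → obtuse
(7,13,11): 7²+11² = 170 > 169 = 13² → acute
(20,74,63): 20²+63² = 4369 < 5476 = 74² → obtuse
(241,92,300): 92²+241² = 66545 < 90000 = 300² → obtuse
5 of the 6 are obtuse.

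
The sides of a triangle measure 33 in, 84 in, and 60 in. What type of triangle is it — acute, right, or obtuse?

Compare the square of the longest side to the sum of squares of the other two: 33² + 60² = 4689 < 7056 = 84².

obtuse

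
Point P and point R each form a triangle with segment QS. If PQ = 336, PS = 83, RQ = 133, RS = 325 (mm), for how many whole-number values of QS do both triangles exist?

165

From triangle PQS: 253 < QS < 419.
From triangle RQS: 192 < QS < 458.
Intersection: 253 < QS < 419, so integers 254 through 418: 165 values.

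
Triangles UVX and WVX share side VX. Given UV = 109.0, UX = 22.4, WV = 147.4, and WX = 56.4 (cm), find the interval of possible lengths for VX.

From triangle UVX: |109.0 − 22.4| < VX < 109.0 + 22.4, i.e. 86.6 < VX < 131.4.
From triangle WVX: 91.0 < VX < 203.8.
Both must hold, so VX lies in the intersection.

91.0 < VX < 131.4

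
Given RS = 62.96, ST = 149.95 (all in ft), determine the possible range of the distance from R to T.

86.99 ≤ RT ≤ 212.91 ft

By the triangle inequality, |62.96 − 149.95| ≤ RT ≤ 62.96 + 149.95.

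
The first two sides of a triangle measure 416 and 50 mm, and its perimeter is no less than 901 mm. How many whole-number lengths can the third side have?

31

Triangle inequality: 366 < x < 466. Perimeter ≥ 901 gives x ≥ 901 − 416 − 50 = 435.
So 435 ≤ x < 466; integers 435 through 465: 31 values.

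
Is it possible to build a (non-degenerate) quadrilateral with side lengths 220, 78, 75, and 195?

Yes

A quadrilateral exists iff every side is shorter than the sum of the others — equivalently, the longest side is less than the sum of the rest.
Longest side 220 < 348 (sum of the remaining 3), so yes.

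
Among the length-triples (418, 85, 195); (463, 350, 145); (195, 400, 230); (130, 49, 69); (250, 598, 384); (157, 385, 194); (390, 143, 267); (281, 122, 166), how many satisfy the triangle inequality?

(85,195,418): 85+195 ≤ 418 → not valid
(145,350,463): 145+350 > 463 → valid
(195,230,400): 195+230 > 400 → valid
(49,69,130): 49+69 ≤ 130 → not valid
(250,384,598): 250+384 > 598 → valid
(157,194,385): 157+194 ≤ 385 → not valid
(143,267,390): 143+267 > 390 → valid
(122,166,281): 122+166 > 281 → valid
5 of the 8 triples form a triangle.

5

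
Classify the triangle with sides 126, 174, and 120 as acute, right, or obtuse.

right

Compare the square of the longest side to the sum of squares of the other two: 120² + 126² = 30276 = 174².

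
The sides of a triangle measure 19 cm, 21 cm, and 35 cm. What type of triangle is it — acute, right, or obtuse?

Compare the square of the longest side to the sum of squares of the other two: 19² + 21² = 802 < 1225 = 35².

obtuse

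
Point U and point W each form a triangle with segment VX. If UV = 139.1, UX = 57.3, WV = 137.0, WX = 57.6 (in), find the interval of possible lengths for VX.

81.8 < VX < 194.6

From triangle UVX: |139.1 − 57.3| < VX < 139.1 + 57.3, i.e. 81.8 < VX < 196.4.
From triangle WVX: 79.4 < VX < 194.6.
Both must hold, so VX lies in the intersection.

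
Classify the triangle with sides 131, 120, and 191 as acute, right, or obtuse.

obtuse

Compare the square of the longest side to the sum of squares of the other two: 120² + 131² = 31561 < 36481 = 191².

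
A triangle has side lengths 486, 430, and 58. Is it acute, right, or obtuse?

obtuse

Compare the square of the longest side to the sum of squares of the other two: 58² + 430² = 188264 < 236196 = 486².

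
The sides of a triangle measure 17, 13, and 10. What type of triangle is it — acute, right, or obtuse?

Compare the square of the longest side to the sum of squares of the other two: 10² + 13² = 269 < 289 = 17².

obtuse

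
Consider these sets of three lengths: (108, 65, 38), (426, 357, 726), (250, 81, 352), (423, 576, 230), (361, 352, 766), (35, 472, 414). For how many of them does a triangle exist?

2

(38,65,108): 38+65 ≤ 108 → not valid
(357,426,726): 357+426 > 726 → valid
(81,250,352): 81+250 ≤ 352 → not valid
(230,423,576): 230+423 > 576 → valid
(352,361,766): 352+361 ≤ 766 → not valid
(35,414,472): 35+414 ≤ 472 → not valid
2 of the 6 triples form a triangle.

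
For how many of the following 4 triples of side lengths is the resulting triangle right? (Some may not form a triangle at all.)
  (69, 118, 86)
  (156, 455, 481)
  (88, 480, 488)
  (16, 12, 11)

(69,118,86): 69²+86² = 12157 < 13924 = 118² → obtuse
(156,455,481): 156²+455² = 231361 = 481² → right
(88,480,488): 88²+480² = 238144 = 488² → right
(16,12,11): 11²+12² = 265 > 256 = 16² → acute
2 of the 4 are right.

2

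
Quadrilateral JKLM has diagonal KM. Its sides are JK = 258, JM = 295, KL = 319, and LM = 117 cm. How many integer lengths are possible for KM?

From triangle JKM: 37 < KM < 553.
From triangle LKM: 202 < KM < 436.
Intersection: 202 < KM < 436, so integers 203 through 435: 233 values.

233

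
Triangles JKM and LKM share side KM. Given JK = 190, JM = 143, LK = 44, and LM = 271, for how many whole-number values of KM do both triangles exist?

From triangle JKM: 47 < KM < 333.
From triangle LKM: 227 < KM < 315.
Intersection: 227 < KM < 315, so integers 228 through 314: 87 values.

87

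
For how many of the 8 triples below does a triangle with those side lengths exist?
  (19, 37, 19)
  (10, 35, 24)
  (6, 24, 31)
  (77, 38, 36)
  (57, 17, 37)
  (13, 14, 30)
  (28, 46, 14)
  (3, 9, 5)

(19,19,37): 19+19 > 37 → valid
(10,24,35): 10+24 ≤ 35 → not valid
(6,24,31): 6+24 ≤ 31 → not valid
(36,38,77): 36+38 ≤ 77 → not valid
(17,37,57): 17+37 ≤ 57 → not valid
(13,14,30): 13+14 ≤ 30 → not valid
(14,28,46): 14+28 ≤ 46 → not valid
(3,5,9): 3+5 ≤ 9 → not valid
1 of the 8 triples forms a triangle.

1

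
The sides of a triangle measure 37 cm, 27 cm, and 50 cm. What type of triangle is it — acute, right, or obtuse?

obtuse

Compare the square of the longest side to the sum of squares of the other two: 27² + 37² = 2098 < 2500 = 50².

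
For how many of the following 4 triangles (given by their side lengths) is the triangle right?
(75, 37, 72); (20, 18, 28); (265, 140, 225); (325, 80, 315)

(75,37,72): 37²+72² = 6553 > 5625 = 75² → acute
(20,18,28): 18²+20² = 724 < 784 = 28² → obtuse
(265,140,225): 140²+225² = 70225 = 265² → right
(325,80,315): 80²+315² = 105625 = 325² → right
2 of the 4 are right.

2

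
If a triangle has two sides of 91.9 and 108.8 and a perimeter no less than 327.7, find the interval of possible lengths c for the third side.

127.0 ≤ c < 200.7

Triangle inequality alone gives 16.9 < c < 200.7.
The perimeter condition gives c ≥ 327.7 − 91.9 − 108.8 = 127.0.
Intersecting the two: 127.0 ≤ c < 200.7.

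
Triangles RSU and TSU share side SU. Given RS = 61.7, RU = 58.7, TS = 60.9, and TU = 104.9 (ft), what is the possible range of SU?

From triangle RSU: |61.7 − 58.7| < SU < 61.7 + 58.7, i.e. 3.0 < SU < 120.4.
From triangle TSU: 44.0 < SU < 165.8.
Both must hold, so SU lies in the intersection.

44.0 < SU < 120.4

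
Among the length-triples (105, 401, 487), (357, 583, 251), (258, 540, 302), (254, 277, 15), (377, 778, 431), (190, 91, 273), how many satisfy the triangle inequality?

(105,401,487): 105+401 > 487 → valid
(251,357,583): 251+357 > 583 → valid
(258,302,540): 258+302 > 540 → valid
(15,254,277): 15+254 ≤ 277 → not valid
(377,431,778): 377+431 > 778 → valid
(91,190,273): 91+190 > 273 → valid
5 of the 6 triples form a triangle.

5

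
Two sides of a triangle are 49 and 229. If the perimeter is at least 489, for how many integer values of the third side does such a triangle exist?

67

Triangle inequality: 180 < x < 278. Perimeter ≥ 489 gives x ≥ 489 − 49 − 229 = 211.
So 211 ≤ x < 278; integers 211 through 277: 67 values.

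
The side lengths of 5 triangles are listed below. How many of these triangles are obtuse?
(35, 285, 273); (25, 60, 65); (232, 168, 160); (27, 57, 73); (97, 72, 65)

(35,285,273): 35²+273² = 75754 < 81225 = 285² → obtuse
(25,60,65): 25²+60² = 4225 = 65² → right
(232,168,160): 160²+168² = 53824 = 232² → right
(27,57,73): 27²+57² = 3978 < 5329 = 73² → obtuse
(97,72,65): 65²+72² = 9409 = 97² → right
2 of the 5 are obtuse.

2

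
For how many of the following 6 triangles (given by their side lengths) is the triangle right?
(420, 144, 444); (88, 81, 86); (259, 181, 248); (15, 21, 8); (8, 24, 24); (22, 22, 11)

1

(420,144,444): 144²+420² = 197136 = 444² → right
(88,81,86): 81²+86² = 13957 > 7744 = 88² → acute
(259,181,248): 181²+248² = 94265 > 67081 = 259² → acute
(15,21,8): 8²+15² = 289 < 441 = 21² → obtuse
(8,24,24): 8²+24² = 640 > 576 = 24² → acute
(22,22,11): 11²+22² = 605 > 484 = 22² → acute
1 of the 6 is right.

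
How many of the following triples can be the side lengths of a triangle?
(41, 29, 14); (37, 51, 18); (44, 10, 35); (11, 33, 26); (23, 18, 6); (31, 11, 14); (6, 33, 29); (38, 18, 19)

(14,29,41): 14+29 > 41 → valid
(18,37,51): 18+37 > 51 → valid
(10,35,44): 10+35 > 44 → valid
(11,26,33): 11+26 > 33 → valid
(6,18,23): 6+18 > 23 → valid
(11,14,31): 11+14 ≤ 31 → not valid
(6,29,33): 6+29 > 33 → valid
(18,19,38): 18+19 ≤ 38 → not valid
6 of the 8 triples form a triangle.

6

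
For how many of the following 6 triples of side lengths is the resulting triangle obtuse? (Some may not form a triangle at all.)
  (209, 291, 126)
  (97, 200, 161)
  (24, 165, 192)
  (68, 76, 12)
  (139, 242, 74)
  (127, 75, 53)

(209,291,126): 126²+209² = 59557 < 84681 = 291² → obtuse
(97,200,161): 97²+161² = 35330 < 40000 = 200² → obtuse
(24,165,192): 24+165 ≤ 192, not a triangle
(68,76,12): 12²+68² = 4768 < 5776 = 76² → obtuse
(139,242,74): 74+139 ≤ 242, not a triangle
(127,75,53): 53²+75² = 8434 < 16129 = 127² → obtuse
4 of the 6 are obtuse.

4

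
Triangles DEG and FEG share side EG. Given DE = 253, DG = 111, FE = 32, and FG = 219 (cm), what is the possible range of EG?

From triangle DEG: |253 − 111| < EG < 253 + 111, i.e. 142 < EG < 364.
From triangle FEG: 187 < EG < 251.
Both must hold, so EG lies in the intersection.

187 < EG < 251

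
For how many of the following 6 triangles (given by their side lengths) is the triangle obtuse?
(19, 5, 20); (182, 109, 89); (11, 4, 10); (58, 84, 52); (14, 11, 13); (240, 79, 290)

5

(19,5,20): 5²+19² = 386 < 400 = 20² → obtuse
(182,109,89): 89²+109² = 19802 < 33124 = 182² → obtuse
(11,4,10): 4²+10² = 116 < 121 = 11² → obtuse
(58,84,52): 52²+58² = 6068 < 7056 = 84² → obtuse
(14,11,13): 11²+13² = 290 > 196 = 14² → acute
(240,79,290): 79²+240² = 63841 < 84100 = 290² → obtuse
5 of the 6 are obtuse.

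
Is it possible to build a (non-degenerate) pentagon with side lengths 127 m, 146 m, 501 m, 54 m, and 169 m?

No

For a pentagon, each side must be shorter than the sum of the others.
Here the longest side is 501, but the remaining 4 sides sum to only 496.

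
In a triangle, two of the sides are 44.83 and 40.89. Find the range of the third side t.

3.94 < t < 85.72

By the triangle inequality, t must be less than 44.83 + 40.89 = 85.72 and greater than |44.83 − 40.89| = 3.94.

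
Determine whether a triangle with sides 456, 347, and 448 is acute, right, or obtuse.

Compare the square of the longest side to the sum of squares of the other two: 347² + 448² = 321113 > 207936 = 456².

acute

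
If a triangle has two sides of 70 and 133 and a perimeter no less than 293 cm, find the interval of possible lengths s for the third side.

Triangle inequality alone gives 63 < s < 203.
The perimeter condition gives s ≥ 293 − 70 − 133 = 90.
Intersecting the two: 90 ≤ s < 203.

90 ≤ s < 203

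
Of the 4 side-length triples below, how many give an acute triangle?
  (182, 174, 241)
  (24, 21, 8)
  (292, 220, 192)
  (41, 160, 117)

1

(182,174,241): 174²+182² = 63400 > 58081 = 241² → acute
(24,21,8): 8²+21² = 505 < 576 = 24² → obtuse
(292,220,192): 192²+220² = 85264 = 292² → right
(41,160,117): 41+117 ≤ 160, not a triangle
1 of the 4 is acute.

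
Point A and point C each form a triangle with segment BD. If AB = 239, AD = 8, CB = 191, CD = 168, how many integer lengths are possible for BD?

From triangle ABD: 231 < BD < 247.
From triangle CBD: 23 < BD < 359.
Intersection: 231 < BD < 247, so integers 232 through 246: 15 values.

15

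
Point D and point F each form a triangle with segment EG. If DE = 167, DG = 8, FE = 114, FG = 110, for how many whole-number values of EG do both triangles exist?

From triangle DEG: 159 < EG < 175.
From triangle FEG: 4 < EG < 224.
Intersection: 159 < EG < 175, so integers 160 through 174: 15 values.

15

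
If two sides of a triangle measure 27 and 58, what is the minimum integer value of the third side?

32

The third side must be strictly greater than |27 − 58| = 31.
The smallest integer above 31 is 32.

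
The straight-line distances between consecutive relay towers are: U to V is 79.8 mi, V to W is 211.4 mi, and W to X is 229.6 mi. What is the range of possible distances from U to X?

The maximum is all hops collinear in one direction: 79.8 + 211.4 + 229.6 = 520.8.
The longest hop is 229.6; the others sum to 291.2. Since 229.6 ≤ 291.2, the path can fold back on itself completely, so the minimum distance is 0.

0 ≤ UX ≤ 520.8 mi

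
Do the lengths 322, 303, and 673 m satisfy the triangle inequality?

No

The longest side is 673, but the other two sum to only 625.
625 < 673, so the triangle inequality fails.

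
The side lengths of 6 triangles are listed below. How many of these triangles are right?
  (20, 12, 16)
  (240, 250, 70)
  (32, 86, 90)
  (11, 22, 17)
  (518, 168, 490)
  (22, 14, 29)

3

(20,12,16): 12²+16² = 400 = 20² → right
(240,250,70): 70²+240² = 62500 = 250² → right
(32,86,90): 32²+86² = 8420 > 8100 = 90² → acute
(11,22,17): 11²+17² = 410 < 484 = 22² → obtuse
(518,168,490): 168²+490² = 268324 = 518² → right
(22,14,29): 14²+22² = 680 < 841 = 29² → obtuse
3 of the 6 are right.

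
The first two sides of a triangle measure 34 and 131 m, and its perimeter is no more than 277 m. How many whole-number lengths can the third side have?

15

Triangle inequality: 97 < x < 165. Perimeter ≤ 277 gives x ≤ 277 − 34 − 131 = 112.
So 97 < x ≤ 112; integers 98 through 112: 15 values.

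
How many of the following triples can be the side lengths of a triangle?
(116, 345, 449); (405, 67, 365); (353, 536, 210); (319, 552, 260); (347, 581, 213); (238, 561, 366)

5

(116,345,449): 116+345 > 449 → valid
(67,365,405): 67+365 > 405 → valid
(210,353,536): 210+353 > 536 → valid
(260,319,552): 260+319 > 552 → valid
(213,347,581): 213+347 ≤ 581 → not valid
(238,366,561): 238+366 > 561 → valid
5 of the 6 triples form a triangle.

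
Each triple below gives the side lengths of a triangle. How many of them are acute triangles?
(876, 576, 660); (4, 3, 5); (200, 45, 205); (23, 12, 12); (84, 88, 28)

1

(876,576,660): 576²+660² = 767376 = 876² → right
(4,3,5): 3²+4² = 25 = 5² → right
(200,45,205): 45²+200² = 42025 = 205² → right
(23,12,12): 12²+12² = 288 < 529 = 23² → obtuse
(84,88,28): 28²+84² = 7840 > 7744 = 88² → acute
1 of the 5 is acute.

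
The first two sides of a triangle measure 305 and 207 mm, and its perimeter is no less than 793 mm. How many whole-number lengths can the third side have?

231

Triangle inequality: 98 < x < 512. Perimeter ≥ 793 gives x ≥ 793 − 305 − 207 = 281.
So 281 ≤ x < 512; integers 281 through 511: 231 values.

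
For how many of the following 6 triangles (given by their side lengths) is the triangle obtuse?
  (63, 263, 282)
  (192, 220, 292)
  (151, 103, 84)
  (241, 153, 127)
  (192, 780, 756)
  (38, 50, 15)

4

(63,263,282): 63²+263² = 73138 < 79524 = 282² → obtuse
(192,220,292): 192²+220² = 85264 = 292² → right
(151,103,84): 84²+103² = 17665 < 22801 = 151² → obtuse
(241,153,127): 127²+153² = 39538 < 58081 = 241² → obtuse
(192,780,756): 192²+756² = 608400 = 780² → right
(38,50,15): 15²+38² = 1669 < 2500 = 50² → obtuse
4 of the 6 are obtuse.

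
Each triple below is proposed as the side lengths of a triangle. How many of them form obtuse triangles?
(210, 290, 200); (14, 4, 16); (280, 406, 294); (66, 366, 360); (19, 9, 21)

(210,290,200): 200²+210² = 84100 = 290² → right
(14,4,16): 4²+14² = 212 < 256 = 16² → obtuse
(280,406,294): 280²+294² = 164836 = 406² → right
(66,366,360): 66²+360² = 133956 = 366² → right
(19,9,21): 9²+19² = 442 > 441 = 21² → acute
1 of the 5 is obtuse.

1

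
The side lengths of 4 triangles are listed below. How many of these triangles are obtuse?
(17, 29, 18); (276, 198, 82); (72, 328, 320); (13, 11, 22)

(17,29,18): 17²+18² = 613 < 841 = 29² → obtuse
(276,198,82): 82²+198² = 45928 < 76176 = 276² → obtuse
(72,328,320): 72²+320² = 107584 = 328² → right
(13,11,22): 11²+13² = 290 < 484 = 22² → obtuse
3 of the 4 are obtuse.

3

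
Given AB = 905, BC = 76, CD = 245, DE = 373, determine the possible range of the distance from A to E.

211 ≤ AE ≤ 1599

The maximum is all hops collinear in one direction: 905 + 76 + 245 + 373 = 1599.
The longest hop is 905; the others sum to 694. Folding the others back against it leaves at least 905 − 694 = 211.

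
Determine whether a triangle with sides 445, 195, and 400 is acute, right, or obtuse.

right

Compare the square of the longest side to the sum of squares of the other two: 195² + 400² = 198025 = 445².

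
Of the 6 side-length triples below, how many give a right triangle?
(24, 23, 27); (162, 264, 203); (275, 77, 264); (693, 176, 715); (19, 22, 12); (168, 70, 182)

(24,23,27): 23²+24² = 1105 > 729 = 27² → acute
(162,264,203): 162²+203² = 67453 < 69696 = 264² → obtuse
(275,77,264): 77²+264² = 75625 = 275² → right
(693,176,715): 176²+693² = 511225 = 715² → right
(19,22,12): 12²+19² = 505 > 484 = 22² → acute
(168,70,182): 70²+168² = 33124 = 182² → right
3 of the 6 are right.

3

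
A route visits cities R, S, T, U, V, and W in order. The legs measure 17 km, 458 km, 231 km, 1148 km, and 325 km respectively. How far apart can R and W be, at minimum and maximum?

117 ≤ RW ≤ 2179 km

The maximum is all hops collinear in one direction: 17 + 458 + 231 + 1148 + 325 = 2179.
The longest hop is 1148; the others sum to 1031. Folding the others back against it leaves at least 1148 − 1031 = 117.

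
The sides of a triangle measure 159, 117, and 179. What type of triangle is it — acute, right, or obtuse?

Compare the square of the longest side to the sum of squares of the other two: 117² + 159² = 38970 > 32041 = 179².

acute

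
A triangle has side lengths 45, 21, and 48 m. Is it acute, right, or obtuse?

Compare the square of the longest side to the sum of squares of the other two: 21² + 45² = 2466 > 2304 = 48².

acute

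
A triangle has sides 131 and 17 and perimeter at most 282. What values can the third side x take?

114 < x ≤ 134

Triangle inequality alone gives 114 < x < 148.
The perimeter condition gives x ≤ 282 − 131 − 17 = 134.
Intersecting the two: 114 < x ≤ 134.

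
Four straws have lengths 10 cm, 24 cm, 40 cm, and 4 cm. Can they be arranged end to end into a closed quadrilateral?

For a quadrilateral, each side must be shorter than the sum of the others.
Here the longest side is 40, but the remaining 3 sides sum to only 38.

No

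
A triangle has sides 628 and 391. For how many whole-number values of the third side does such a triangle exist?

The third side lies in the open interval (237, 1019).
Integers from 238 to 1018 inclusive: 1018 − 238 + 1 = 781.

781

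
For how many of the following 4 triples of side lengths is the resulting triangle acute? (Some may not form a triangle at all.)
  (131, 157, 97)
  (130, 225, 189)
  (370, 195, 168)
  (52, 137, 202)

(131,157,97): 97²+131² = 26570 > 24649 = 157² → acute
(130,225,189): 130²+189² = 52621 > 50625 = 225² → acute
(370,195,168): 168+195 ≤ 370, not a triangle
(52,137,202): 52+137 ≤ 202, not a triangle
2 of the 4 are acute.

2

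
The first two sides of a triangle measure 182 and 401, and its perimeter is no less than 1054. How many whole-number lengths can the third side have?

112

Triangle inequality: 219 < x < 583. Perimeter ≥ 1054 gives x ≥ 1054 − 182 − 401 = 471.
So 471 ≤ x < 583; integers 471 through 582: 112 values.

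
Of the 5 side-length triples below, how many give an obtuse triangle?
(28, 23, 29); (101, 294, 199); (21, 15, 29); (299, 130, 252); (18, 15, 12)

3

(28,23,29): 23²+28² = 1313 > 841 = 29² → acute
(101,294,199): 101²+199² = 49802 < 86436 = 294² → obtuse
(21,15,29): 15²+21² = 666 < 841 = 29² → obtuse
(299,130,252): 130²+252² = 80404 < 89401 = 299² → obtuse
(18,15,12): 12²+15² = 369 > 324 = 18² → acute
3 of the 5 are obtuse.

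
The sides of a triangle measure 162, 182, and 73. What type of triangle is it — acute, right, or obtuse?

obtuse

Compare the square of the longest side to the sum of squares of the other two: 73² + 162² = 31573 < 33124 = 182².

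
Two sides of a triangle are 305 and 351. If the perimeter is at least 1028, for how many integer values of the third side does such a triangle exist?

Triangle inequality: 46 < x < 656. Perimeter ≥ 1028 gives x ≥ 1028 − 305 − 351 = 372.
So 372 ≤ x < 656; integers 372 through 655: 284 values.

284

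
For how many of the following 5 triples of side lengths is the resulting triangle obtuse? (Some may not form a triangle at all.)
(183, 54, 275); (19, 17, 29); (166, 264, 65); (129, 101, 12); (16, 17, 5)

2

(183,54,275): 54+183 ≤ 275, not a triangle
(19,17,29): 17²+19² = 650 < 841 = 29² → obtuse
(166,264,65): 65+166 ≤ 264, not a triangle
(129,101,12): 12+101 ≤ 129, not a triangle
(16,17,5): 5²+16² = 281 < 289 = 17² → obtuse
2 of the 5 are obtuse.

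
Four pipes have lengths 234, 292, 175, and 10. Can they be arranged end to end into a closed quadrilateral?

Yes

A quadrilateral exists iff every side is shorter than the sum of the others — equivalently, the longest side is less than the sum of the rest.
Longest side 292 < 419 (sum of the remaining 3), so yes.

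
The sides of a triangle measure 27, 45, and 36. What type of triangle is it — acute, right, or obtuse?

Compare the square of the longest side to the sum of squares of the other two: 27² + 36² = 2025 = 45².

right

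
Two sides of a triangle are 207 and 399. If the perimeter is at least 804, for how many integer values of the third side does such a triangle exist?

Triangle inequality: 192 < x < 606. Perimeter ≥ 804 gives x ≥ 804 − 207 − 399 = 198.
So 198 ≤ x < 606; integers 198 through 605: 408 values.

408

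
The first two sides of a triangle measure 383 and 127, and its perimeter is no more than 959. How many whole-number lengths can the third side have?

Triangle inequality: 256 < x < 510. Perimeter ≤ 959 gives x ≤ 959 − 383 − 127 = 449.
So 256 < x ≤ 449; integers 257 through 449: 193 values.

193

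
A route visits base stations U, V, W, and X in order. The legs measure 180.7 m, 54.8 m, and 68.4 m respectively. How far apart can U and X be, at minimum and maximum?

The maximum is all hops collinear in one direction: 180.7 + 54.8 + 68.4 = 303.9.
The longest hop is 180.7; the others sum to 123.2. Folding the others back against it leaves at least 180.7 − 123.2 = 57.5.

57.5 ≤ UX ≤ 303.9 m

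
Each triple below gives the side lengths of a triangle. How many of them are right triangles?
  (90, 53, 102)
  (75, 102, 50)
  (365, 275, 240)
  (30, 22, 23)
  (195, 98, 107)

1

(90,53,102): 53²+90² = 10909 > 10404 = 102² → acute
(75,102,50): 50²+75² = 8125 < 10404 = 102² → obtuse
(365,275,240): 240²+275² = 133225 = 365² → right
(30,22,23): 22²+23² = 1013 > 900 = 30² → acute
(195,98,107): 98²+107² = 21053 < 38025 = 195² → obtuse
1 of the 5 is right.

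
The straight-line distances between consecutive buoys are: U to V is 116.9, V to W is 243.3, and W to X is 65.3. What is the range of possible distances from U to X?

The maximum is all hops collinear in one direction: 116.9 + 243.3 + 65.3 = 425.5.
The longest hop is 243.3; the others sum to 182.2. Folding the others back against it leaves at least 243.3 − 182.2 = 61.1.

61.1 ≤ UX ≤ 425.5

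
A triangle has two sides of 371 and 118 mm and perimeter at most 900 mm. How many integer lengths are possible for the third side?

Triangle inequality: 253 < x < 489. Perimeter ≤ 900 gives x ≤ 900 − 371 − 118 = 411.
So 253 < x ≤ 411; integers 254 through 411: 158 values.

158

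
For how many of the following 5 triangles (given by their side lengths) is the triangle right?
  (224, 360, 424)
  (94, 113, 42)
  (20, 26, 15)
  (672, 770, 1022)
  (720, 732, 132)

(224,360,424): 224²+360² = 179776 = 424² → right
(94,113,42): 42²+94² = 10600 < 12769 = 113² → obtuse
(20,26,15): 15²+20² = 625 < 676 = 26² → obtuse
(672,770,1022): 672²+770² = 1044484 = 1022² → right
(720,732,132): 132²+720² = 535824 = 732² → right
3 of the 5 are right.

3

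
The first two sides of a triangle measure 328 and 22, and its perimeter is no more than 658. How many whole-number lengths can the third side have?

Triangle inequality: 306 < x < 350. Perimeter ≤ 658 gives x ≤ 658 − 328 − 22 = 308.
So 306 < x ≤ 308; integers 307 through 308: 2 values.

2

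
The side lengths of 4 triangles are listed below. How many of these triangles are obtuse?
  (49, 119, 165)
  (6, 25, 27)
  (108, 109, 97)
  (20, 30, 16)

(49,119,165): 49²+119² = 16562 < 27225 = 165² → obtuse
(6,25,27): 6²+25² = 661 < 729 = 27² → obtuse
(108,109,97): 97²+108² = 21073 > 11881 = 109² → acute
(20,30,16): 16²+20² = 656 < 900 = 30² → obtuse
3 of the 4 are obtuse.

3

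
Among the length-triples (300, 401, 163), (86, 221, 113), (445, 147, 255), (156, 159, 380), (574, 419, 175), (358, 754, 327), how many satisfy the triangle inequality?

(163,300,401): 163+300 > 401 → valid
(86,113,221): 86+113 ≤ 221 → not valid
(147,255,445): 147+255 ≤ 445 → not valid
(156,159,380): 156+159 ≤ 380 → not valid
(175,419,574): 175+419 > 574 → valid
(327,358,754): 327+358 ≤ 754 → not valid
2 of the 6 triples form a triangle.

2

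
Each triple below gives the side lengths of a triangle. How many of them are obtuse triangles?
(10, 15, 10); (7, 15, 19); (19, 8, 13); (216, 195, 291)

3

(10,15,10): 10²+10² = 200 < 225 = 15² → obtuse
(7,15,19): 7²+15² = 274 < 361 = 19² → obtuse
(19,8,13): 8²+13² = 233 < 361 = 19² → obtuse
(216,195,291): 195²+216² = 84681 = 291² → right
3 of the 4 are obtuse.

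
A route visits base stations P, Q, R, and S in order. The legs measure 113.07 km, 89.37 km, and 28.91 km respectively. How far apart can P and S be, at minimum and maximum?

The maximum is all hops collinear in one direction: 113.07 + 89.37 + 28.91 = 231.35.
The longest hop is 113.07; the others sum to 118.28. Since 113.07 ≤ 118.28, the path can fold back on itself completely, so the minimum distance is 0.

0 ≤ PS ≤ 231.35 km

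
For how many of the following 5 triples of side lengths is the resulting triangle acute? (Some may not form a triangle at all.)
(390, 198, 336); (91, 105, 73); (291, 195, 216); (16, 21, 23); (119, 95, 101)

3

(390,198,336): 198²+336² = 152100 = 390² → right
(91,105,73): 73²+91² = 13610 > 11025 = 105² → acute
(291,195,216): 195²+216² = 84681 = 291² → right
(16,21,23): 16²+21² = 697 > 529 = 23² → acute
(119,95,101): 95²+101² = 19226 > 14161 = 119² → acute
3 of the 5 are acute.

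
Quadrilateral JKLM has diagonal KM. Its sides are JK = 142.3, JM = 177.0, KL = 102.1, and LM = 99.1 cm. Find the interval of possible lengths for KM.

34.7 < KM < 201.2

From triangle JKM: |142.3 − 177.0| < KM < 142.3 + 177.0, i.e. 34.7 < KM < 319.3.
From triangle LKM: 3.0 < KM < 201.2.
Both must hold, so KM lies in the intersection.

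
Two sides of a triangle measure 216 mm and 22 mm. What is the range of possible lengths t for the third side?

194 < t < 238

By the triangle inequality, t must be less than 216 + 22 = 238 and greater than |216 − 22| = 194.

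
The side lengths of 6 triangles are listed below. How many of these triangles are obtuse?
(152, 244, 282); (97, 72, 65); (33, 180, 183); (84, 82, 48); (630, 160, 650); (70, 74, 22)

1

(152,244,282): 152²+244² = 82640 > 79524 = 282² → acute
(97,72,65): 65²+72² = 9409 = 97² → right
(33,180,183): 33²+180² = 33489 = 183² → right
(84,82,48): 48²+82² = 9028 > 7056 = 84² → acute
(630,160,650): 160²+630² = 422500 = 650² → right
(70,74,22): 22²+70² = 5384 < 5476 = 74² → obtuse
1 of the 6 is obtuse.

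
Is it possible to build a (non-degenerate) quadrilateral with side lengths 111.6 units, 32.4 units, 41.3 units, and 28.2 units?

For a quadrilateral, each side must be shorter than the sum of the others.
Here the longest side is 111.6, but the remaining 3 sides sum to only 101.9.

No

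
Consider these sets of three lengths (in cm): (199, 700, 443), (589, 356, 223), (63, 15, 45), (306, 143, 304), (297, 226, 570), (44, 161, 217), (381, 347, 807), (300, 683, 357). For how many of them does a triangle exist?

(199,443,700): 199+443 ≤ 700 → not valid
(223,356,589): 223+356 ≤ 589 → not valid
(15,45,63): 15+45 ≤ 63 → not valid
(143,304,306): 143+304 > 306 → valid
(226,297,570): 226+297 ≤ 570 → not valid
(44,161,217): 44+161 ≤ 217 → not valid
(347,381,807): 347+381 ≤ 807 → not valid
(300,357,683): 300+357 ≤ 683 → not valid
1 of the 8 triples forms a triangle.

1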